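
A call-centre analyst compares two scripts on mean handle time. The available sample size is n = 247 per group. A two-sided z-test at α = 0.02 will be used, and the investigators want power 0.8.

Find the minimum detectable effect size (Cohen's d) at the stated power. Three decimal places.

Required noncentrality: δ = z_{0.01} + z_{0.20} = 2.326 + 0.842 = 3.168.
(The second rejection-region term Φ(−δ − z_{α/2}) is negligible and dropped.)
δ = d·√(n/2) ⇒ d = δ/√(n/2) = 3.168/√(247/2) = 0.2851.

d ≈ 0.285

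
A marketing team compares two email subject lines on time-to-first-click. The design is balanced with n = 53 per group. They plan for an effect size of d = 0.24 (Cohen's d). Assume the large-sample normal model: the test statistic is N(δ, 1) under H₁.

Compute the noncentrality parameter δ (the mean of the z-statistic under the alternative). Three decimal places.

δ ≈ 1.235

δ = d·√(n/2) = 0.24 × √(53/2) = 1.2355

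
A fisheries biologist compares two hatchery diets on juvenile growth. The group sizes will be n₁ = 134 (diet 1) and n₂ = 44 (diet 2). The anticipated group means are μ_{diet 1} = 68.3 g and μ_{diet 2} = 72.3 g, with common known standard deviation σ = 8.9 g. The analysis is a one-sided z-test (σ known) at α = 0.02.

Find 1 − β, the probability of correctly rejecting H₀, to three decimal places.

Standardized effect: d = |μ_{diet 1} − μ_{diet 2}| / σ = |68.3 − 72.3| / 8.9 = 0.4494
Noncentrality parameter: δ = d / √(1/n₁ + 1/n₂) = 0.4494 / √(1/134 + 1/44) = 2.5867
One-sided α = 0.02 → critical value z_{0.02} = 2.054.
Power = P(Z > 2.054 − δ) = Φ(0.533) = 0.7030.

Power ≈ 0.703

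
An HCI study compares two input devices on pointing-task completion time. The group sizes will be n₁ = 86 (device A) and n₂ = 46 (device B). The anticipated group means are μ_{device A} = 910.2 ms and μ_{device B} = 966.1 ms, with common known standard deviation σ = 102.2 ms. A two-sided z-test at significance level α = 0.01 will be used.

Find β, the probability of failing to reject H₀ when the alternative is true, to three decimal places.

Standardized effect: d = |μ_{device A} − μ_{device B}| / σ = |910.2 − 966.1| / 102.2 = 0.5470
Noncentrality parameter: δ = d / √(1/n₁ + 1/n₂) = 0.5470 / √(1/86 + 1/46) = 2.9943
Two-sided α = 0.01 → critical value z_{0.005} = 2.576.
Power = Φ(δ − 2.576) + Φ(−δ − 2.576) = Φ(0.419) + Φ(-5.570) = 0.6622 + 0.0000 = 0.6622.
Type II error: β = 1 − power = 1 − 0.6622 = 0.3378.

β ≈ 0.338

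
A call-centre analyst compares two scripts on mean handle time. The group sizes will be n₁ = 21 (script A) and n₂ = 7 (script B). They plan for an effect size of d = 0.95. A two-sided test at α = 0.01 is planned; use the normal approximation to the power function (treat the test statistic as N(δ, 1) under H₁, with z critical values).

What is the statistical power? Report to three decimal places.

Power ≈ 0.345

Noncentrality parameter: δ = d / √(1/n₁ + 1/n₂) = 0.95 / √(1/21 + 1/7) = 2.1767
Critical value for a two-sided test at α = 0.01: z_{α/2} = 2.576.
Power = Φ(δ − 2.576) + Φ(−δ − 2.576) = Φ(-0.399) + Φ(-4.753) = 0.3449 + 0.0000 = 0.3449.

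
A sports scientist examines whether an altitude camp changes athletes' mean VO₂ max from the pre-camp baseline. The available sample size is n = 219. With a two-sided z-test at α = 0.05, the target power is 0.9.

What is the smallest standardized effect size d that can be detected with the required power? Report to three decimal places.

Required noncentrality: δ = z_{0.025} + z_{0.10} = 1.960 + 1.282 = 3.242.
(Lower-tail contribution to power is negligible for δ > 0.)
δ = d·√n ⇒ d = δ/√n = 3.242/√219 = 0.2190.

d ≈ 0.219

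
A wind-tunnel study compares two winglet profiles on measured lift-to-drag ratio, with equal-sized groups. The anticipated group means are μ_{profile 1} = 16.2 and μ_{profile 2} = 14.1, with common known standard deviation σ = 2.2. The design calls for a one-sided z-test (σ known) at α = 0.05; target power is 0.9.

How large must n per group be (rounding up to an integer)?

Standardized effect: d = |μ_{profile 1} − μ_{profile 2}| / σ = |16.2 − 14.1| / 2.2 = 0.9545
Set Φ(δ − 1.645) = 0.9; then δ − 1.645 = Φ⁻¹(0.9) = 1.282, giving δ = 2.926.
δ = d·√(n/2) ⇒ n = 2(δ/d)² = 2 × (2.926 / 0.9545)² = 18.80.
Rounding up, n = 19 per group.

n = 19 per group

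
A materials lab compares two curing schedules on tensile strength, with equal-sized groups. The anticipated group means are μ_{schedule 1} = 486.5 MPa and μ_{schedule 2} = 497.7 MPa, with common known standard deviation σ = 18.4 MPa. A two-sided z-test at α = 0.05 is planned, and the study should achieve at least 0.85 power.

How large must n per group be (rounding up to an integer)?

n = 49 per group

Standardized effect: d = |μ_{schedule 1} − μ_{schedule 2}| / σ = |486.5 − 497.7| / 18.4 = 0.6087
For power 0.85 need Φ(δ − z_{0.025}) = 0.85, so δ = z_{0.025} + z_{0.15} = 1.960 + 1.036 = 2.996.
(For δ > 0 the lower-tail rejection region contributes negligibly to power, so the one-term inversion is standard.)
δ = d·√(n/2) ⇒ n = 2(δ/d)² = 2 × (2.996 / 0.6087)² = 48.47.
Round up to the next whole unit.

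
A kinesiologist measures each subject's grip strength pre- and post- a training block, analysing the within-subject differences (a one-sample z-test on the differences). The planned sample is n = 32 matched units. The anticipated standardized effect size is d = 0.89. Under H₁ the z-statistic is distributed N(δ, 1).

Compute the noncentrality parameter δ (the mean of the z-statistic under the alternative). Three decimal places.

The noncentrality parameter scales effect size by the design's sample-size factor: δ = d·√n = 0.89 × √32 = 5.0346

δ ≈ 5.035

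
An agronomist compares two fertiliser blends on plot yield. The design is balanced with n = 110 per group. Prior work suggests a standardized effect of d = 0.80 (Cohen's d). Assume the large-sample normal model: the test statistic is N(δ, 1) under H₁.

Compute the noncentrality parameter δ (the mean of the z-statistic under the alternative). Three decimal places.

δ ≈ 5.933

The noncentrality parameter scales effect size by the design's sample-size factor: δ = d·√(n/2) = 0.80 × √(110/2) = 5.9330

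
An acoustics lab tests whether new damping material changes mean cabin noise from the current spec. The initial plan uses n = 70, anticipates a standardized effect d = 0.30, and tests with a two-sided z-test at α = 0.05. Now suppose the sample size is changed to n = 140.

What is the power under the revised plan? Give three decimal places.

With n = 140: δ = d·√n = 0.30 × √140 = 3.5496. Critical value z_{0.025} = 1.960.
Revised power = Φ(δ − 1.960) + Φ(−δ − 1.960) = Φ(1.590) + Φ(-5.510) = 0.9440 + 0.0000 = 0.9440.

Power ≈ 0.944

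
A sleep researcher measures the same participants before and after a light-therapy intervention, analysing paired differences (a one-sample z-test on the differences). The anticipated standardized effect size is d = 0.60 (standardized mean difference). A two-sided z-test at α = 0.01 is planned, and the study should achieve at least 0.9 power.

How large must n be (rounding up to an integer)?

n = 42

For power 0.9 need Φ(δ − z_{0.005}) = 0.9, so δ = z_{0.005} + z_{0.10} = 2.576 + 1.282 = 3.857.
(The Φ(−δ − z_{α/2}) term is vanishingly small for δ > 0 and is dropped in the standard sample-size formula.)
δ = d·√n ⇒ n = (δ/d)² = (3.857 / 0.60)² = 41.33.
Round up to the next whole unit.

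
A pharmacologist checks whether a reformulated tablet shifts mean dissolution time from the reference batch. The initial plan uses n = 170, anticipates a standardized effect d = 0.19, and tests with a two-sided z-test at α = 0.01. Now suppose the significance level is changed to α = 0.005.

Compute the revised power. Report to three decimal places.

δ = d·√n = 0.19 × √170 = 2.4773 (unchanged). New critical value: z_{0.0025} = 2.807.
Revised power = Φ(δ − 2.807) + Φ(−δ − 2.807) = Φ(-0.330) + Φ(-5.284) = 0.3708 + 0.0000 = 0.3708.

Power ≈ 0.371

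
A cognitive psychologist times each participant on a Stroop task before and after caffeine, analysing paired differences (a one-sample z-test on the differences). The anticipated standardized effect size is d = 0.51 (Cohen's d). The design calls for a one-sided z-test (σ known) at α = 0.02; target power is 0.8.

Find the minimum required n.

Set Φ(δ − 2.054) = 0.8; then δ − 2.054 = Φ⁻¹(0.8) = 0.842, giving δ = 2.895.
δ = d·√n ⇒ n = (δ/d)² = (2.895 / 0.51)² = 32.23.
Round up to the next whole unit.

n = 33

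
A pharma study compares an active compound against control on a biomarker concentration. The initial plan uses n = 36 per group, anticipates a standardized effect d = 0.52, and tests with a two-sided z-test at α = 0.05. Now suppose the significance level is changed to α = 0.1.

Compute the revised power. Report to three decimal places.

Power ≈ 0.713

δ = d·√(n/2) = 0.52 × √(36/2) = 2.2062 (unchanged). New critical value: z_{0.05} = 1.645.
Revised power = Φ(δ − 1.645) + Φ(−δ − 1.645) = Φ(0.561) + Φ(-3.851) = 0.7127 + 0.0001 = 0.7128.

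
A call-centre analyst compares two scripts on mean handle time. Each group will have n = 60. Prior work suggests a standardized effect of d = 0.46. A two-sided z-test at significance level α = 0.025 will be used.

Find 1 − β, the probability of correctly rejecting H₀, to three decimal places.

Noncentrality parameter: δ = d·√(n/2) = 0.46 × √(60/2) = 2.5195
Two-sided α = 0.025 → critical value z_{0.0125} = 2.241.
Power = Φ(δ − 2.241) + Φ(−δ − 2.241) = Φ(0.278) + Φ(-4.761) = 0.6095 + 0.0000 = 0.6095.

Power ≈ 0.610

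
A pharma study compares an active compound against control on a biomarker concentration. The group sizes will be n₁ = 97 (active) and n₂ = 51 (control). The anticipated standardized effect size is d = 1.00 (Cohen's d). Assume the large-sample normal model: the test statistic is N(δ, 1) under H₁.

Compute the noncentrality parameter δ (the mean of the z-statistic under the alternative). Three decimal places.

δ = d / √(1/n₁ + 1/n₂) = 1.00 / √(1/97 + 1/51) = 5.7815

δ ≈ 5.781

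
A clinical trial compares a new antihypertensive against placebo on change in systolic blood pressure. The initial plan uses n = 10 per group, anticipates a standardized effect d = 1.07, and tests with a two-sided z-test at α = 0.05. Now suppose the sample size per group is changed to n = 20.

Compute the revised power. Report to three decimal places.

With n = 20 per group: δ = d·√(n/2) = 1.07 × √(20/2) = 3.3836. Critical value z_{0.025} = 1.960.
Revised power = Φ(δ − 1.960) + Φ(−δ − 1.960) = Φ(1.424) + Φ(-5.344) = 0.9227 + 0.0000 = 0.9227.

Power ≈ 0.923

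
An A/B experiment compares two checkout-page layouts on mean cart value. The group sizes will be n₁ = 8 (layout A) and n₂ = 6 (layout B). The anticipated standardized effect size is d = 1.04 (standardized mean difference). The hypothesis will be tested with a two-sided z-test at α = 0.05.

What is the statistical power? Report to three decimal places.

Power ≈ 0.486

Noncentrality parameter: δ = d / √(1/n₁ + 1/n₂) = 1.04 / √(1/8 + 1/6) = 1.9257
Critical value for a two-sided test at α = 0.05: z_{α/2} = 1.960.
Power = Φ(δ − 1.960) + Φ(−δ − 1.960) = Φ(-0.034) + Φ(-3.886) = 0.4863 + 0.0001 = 0.4864.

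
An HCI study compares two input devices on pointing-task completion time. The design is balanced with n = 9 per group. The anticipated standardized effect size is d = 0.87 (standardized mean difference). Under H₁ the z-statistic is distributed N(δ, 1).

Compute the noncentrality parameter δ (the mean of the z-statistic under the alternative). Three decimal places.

δ ≈ 1.846

The noncentrality parameter scales effect size by the design's sample-size factor: δ = d·√(n/2) = 0.87 × √(9/2) = 1.8455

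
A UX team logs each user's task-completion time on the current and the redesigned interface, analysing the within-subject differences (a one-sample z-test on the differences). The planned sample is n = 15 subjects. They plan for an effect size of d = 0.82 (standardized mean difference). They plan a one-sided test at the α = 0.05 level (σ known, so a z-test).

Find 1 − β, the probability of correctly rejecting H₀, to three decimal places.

Power ≈ 0.937

Noncentrality parameter: δ = d·√n = 0.82 × √15 = 3.1758
One-sided α = 0.05 → critical value z_{0.05} = 1.645.
Power = P(Z > 1.645 − δ) = Φ(1.531) = 0.9371.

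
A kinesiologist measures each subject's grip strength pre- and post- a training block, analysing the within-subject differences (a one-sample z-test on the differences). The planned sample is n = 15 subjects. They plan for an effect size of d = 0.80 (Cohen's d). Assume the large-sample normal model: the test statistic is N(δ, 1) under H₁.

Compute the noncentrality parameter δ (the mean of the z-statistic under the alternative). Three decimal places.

δ ≈ 3.098

δ = d·√n = 0.80 × √15 = 3.0984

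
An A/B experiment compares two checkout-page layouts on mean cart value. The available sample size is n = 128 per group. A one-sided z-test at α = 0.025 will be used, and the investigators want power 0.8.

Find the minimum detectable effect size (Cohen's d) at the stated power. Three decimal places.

Need Φ(δ − 1.960) = 0.8, so δ = 1.960 + 0.842 = 2.802.
δ = d·√(n/2) ⇒ d = δ/√(n/2) = 2.802/√(128/2) = 0.3502.

d ≈ 0.350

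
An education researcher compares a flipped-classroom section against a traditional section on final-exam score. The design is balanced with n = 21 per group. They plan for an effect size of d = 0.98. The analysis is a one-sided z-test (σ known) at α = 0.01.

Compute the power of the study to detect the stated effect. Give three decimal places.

Power ≈ 0.802

Noncentrality parameter: λ = d·√(n/2) = 0.98 × √(21/2) = 3.1756
Critical value for a one-sided test at α = 0.01: z_α = 2.326.
Power = P(Z > 2.326 − λ) = Φ(0.849) = 0.8021.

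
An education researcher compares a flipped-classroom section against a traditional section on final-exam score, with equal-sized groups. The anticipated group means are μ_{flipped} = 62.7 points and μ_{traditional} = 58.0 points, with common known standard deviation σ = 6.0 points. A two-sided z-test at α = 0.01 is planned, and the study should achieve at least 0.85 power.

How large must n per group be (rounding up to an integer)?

n = 43 per group

Standardized effect: d = |μ_{flipped} − μ_{traditional}| / σ = |62.7 − 58.0| / 6.0 = 0.7833
For power 0.85 need Φ(δ − z_{0.005}) = 0.85, so δ = z_{0.005} + z_{0.15} = 2.576 + 1.036 = 3.612.
(The Φ(−δ − z_{α/2}) term is vanishingly small for δ > 0 and is dropped in the standard sample-size formula.)
δ = d·√(n/2) ⇒ n = 2(δ/d)² = 2 × (3.612 / 0.7833)² = 42.53.
Round up to the next whole unit.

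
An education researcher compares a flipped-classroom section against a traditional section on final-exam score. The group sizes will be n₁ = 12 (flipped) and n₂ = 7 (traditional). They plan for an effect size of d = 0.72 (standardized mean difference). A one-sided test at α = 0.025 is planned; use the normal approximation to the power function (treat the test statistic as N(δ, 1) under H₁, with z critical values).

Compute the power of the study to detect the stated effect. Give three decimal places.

Noncentrality parameter: δ = d / √(1/n₁ + 1/n₂) = 0.72 / √(1/12 + 1/7) = 1.5139
Critical value for a one-sided test at α = 0.025: z_α = 1.960.
Power = Φ(δ − 1.960) = Φ(-0.446) = 0.3278.

Power ≈ 0.328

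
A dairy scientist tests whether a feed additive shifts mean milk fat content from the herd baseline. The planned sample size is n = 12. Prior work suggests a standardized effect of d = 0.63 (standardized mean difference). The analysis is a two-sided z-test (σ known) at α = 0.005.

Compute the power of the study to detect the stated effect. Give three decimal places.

Noncentrality parameter: δ = d·√n = 0.63 × √12 = 2.1824
Critical value for a two-sided test at α = 0.005: z_{α/2} = 2.807.
Power = Φ(δ − 2.807) + Φ(−δ − 2.807) = Φ(-0.625) + Φ(-4.989) = 0.2661 + 0.0000 = 0.2661.

Power ≈ 0.266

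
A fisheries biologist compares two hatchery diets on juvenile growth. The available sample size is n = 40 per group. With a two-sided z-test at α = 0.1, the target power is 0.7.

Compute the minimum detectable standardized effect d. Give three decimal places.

Required noncentrality: δ = z_{0.05} + z_{0.30} = 1.645 + 0.524 = 2.169.
(The second rejection-region term Φ(−δ − z_{α/2}) is negligible and dropped.)
δ = d·√(n/2) ⇒ d = δ/√(n/2) = 2.169/√(40/2) = 0.4851.

d ≈ 0.485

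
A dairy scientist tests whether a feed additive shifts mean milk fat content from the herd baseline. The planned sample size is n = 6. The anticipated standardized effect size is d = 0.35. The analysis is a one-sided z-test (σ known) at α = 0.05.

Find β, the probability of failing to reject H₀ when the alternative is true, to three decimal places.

Noncentrality parameter: δ = d·√n = 0.35 × √6 = 0.8573
Critical value for a one-sided test at α = 0.05: z_α = 1.645.
Power = P(Z > 1.645 − δ) = Φ(-0.788) = 0.2155.
Type II error: β = 1 − power = 1 − 0.2155 = 0.7845.

β ≈ 0.785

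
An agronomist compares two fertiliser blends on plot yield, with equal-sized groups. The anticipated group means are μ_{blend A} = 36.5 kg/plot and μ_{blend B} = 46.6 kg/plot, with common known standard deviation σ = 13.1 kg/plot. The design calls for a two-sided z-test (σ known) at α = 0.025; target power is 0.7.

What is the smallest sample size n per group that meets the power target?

Standardized effect: d = |μ_{blend A} − μ_{blend B}| / σ = |36.5 − 46.6| / 13.1 = 0.7710
For power 0.7 need Φ(δ − z_{0.0125}) = 0.7, so δ = z_{0.0125} + z_{0.30} = 2.241 + 0.524 = 2.766.
(For δ > 0 the lower-tail rejection region contributes negligibly to power, so the one-term inversion is standard.)
δ = d·√(n/2) ⇒ n = 2(δ/d)² = 2 × (2.766 / 0.7710)² = 25.74.
Rounding up, n = 26 per group.

n = 26 per group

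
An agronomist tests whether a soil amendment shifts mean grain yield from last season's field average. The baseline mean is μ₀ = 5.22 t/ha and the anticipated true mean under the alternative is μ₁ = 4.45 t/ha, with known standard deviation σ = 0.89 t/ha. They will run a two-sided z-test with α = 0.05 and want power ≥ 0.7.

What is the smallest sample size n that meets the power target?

n = 9

Standardized effect: d = |μ₁ − μ₀| / σ = |4.45 − 5.22| / 0.89 = 0.8652
For power 0.7 need Φ(δ − z_{0.025}) = 0.7, so δ = z_{0.025} + z_{0.30} = 1.960 + 0.524 = 2.484.
(Ignoring the negligible lower-tail rejection probability gives the usual closed-form inversion.)
δ = d·√n ⇒ n = (δ/d)² = (2.484 / 0.8652)² = 8.25.
Round up to the next whole unit.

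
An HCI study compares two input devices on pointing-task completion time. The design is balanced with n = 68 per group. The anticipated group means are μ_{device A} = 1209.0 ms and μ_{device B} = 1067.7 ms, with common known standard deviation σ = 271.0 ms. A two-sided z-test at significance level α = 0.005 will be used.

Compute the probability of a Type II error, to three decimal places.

Standardized effect: d = |μ_{device A} − μ_{device B}| / σ = |1209.0 − 1067.7| / 271.0 = 0.5214
Noncentrality parameter: δ = d·√(n/2) = 0.5214 × √(68/2) = 3.0403
Two-sided α = 0.005 → critical value z_{0.0025} = 2.807.
Power = Φ(δ − 2.807) + Φ(−δ − 2.807) = Φ(0.233) + Φ(-5.847) = 0.5922 + 0.0000 = 0.5922.
Type II error: β = 1 − power = 1 − 0.5922 = 0.4078.

β ≈ 0.408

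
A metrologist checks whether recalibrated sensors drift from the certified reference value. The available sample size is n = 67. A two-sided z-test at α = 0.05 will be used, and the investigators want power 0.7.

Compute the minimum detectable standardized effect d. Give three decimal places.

d ≈ 0.304

Required noncentrality: δ = z_{0.025} + z_{0.30} = 1.960 + 0.524 = 2.484.
(The second rejection-region term Φ(−δ − z_{α/2}) is negligible and dropped.)
δ = d·√n ⇒ d = δ/√n = 2.484/√67 = 0.3035.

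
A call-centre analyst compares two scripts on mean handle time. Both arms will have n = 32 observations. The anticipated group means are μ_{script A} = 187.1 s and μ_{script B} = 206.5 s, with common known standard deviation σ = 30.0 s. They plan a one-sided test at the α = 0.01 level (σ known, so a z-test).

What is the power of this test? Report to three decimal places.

Standardized effect: d = |μ_{script A} − μ_{script B}| / σ = |187.1 − 206.5| / 30.0 = 0.6467
Noncentrality parameter: δ = d·√(n/2) = 0.6467 × √(32/2) = 2.5867
One-sided α = 0.01 → critical value z_{0.01} = 2.326.
Power = Φ(δ − 2.326) = Φ(0.260) = 0.6027.

Power ≈ 0.603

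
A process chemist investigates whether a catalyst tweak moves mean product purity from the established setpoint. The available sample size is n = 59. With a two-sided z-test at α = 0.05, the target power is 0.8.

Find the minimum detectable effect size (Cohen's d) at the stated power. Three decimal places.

Need Φ(δ − 1.960) = 0.8, so δ = 1.960 + 0.842 = 2.802.
(Lower-tail contribution to power is negligible for δ > 0.)
δ = d·√n ⇒ d = δ/√n = 2.802/√59 = 0.3647.

d ≈ 0.365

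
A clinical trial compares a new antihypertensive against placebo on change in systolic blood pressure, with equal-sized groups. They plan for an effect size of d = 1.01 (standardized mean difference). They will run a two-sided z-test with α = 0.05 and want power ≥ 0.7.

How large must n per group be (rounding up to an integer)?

For power 0.7 need Φ(δ − z_{0.025}) = 0.7, so δ = z_{0.025} + z_{0.30} = 1.960 + 0.524 = 2.484.
(For δ > 0 the lower-tail rejection region contributes negligibly to power, so the one-term inversion is standard.)
δ = d·√(n/2) ⇒ n = 2(δ/d)² = 2 × (2.484 / 1.01)² = 12.10.
Rounding up, n = 13 per group.

n = 13 per group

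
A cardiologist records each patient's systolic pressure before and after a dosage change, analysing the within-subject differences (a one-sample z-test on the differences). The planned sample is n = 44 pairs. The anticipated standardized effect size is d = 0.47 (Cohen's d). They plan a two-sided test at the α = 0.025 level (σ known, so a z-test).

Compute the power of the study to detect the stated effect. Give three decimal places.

Noncentrality parameter: δ = d·√n = 0.47 × √44 = 3.1176
Two-sided α = 0.025 → critical value z_{0.0125} = 2.241.
Power = Φ(δ − 2.241) + Φ(−δ − 2.241) = Φ(0.876) + Φ(-5.359) = 0.8095 + 0.0000 = 0.8095.

Power ≈ 0.810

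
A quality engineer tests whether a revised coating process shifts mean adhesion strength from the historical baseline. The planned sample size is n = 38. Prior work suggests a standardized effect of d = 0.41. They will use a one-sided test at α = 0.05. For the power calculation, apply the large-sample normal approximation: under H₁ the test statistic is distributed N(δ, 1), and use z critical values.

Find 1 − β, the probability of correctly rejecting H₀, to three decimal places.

Power ≈ 0.811

Noncentrality parameter: δ = d·√n = 0.41 × √38 = 2.5274
One-sided α = 0.05 → critical value z_{0.05} = 1.645.
Power = P(Z > 1.645 − δ) = Φ(0.883) = 0.8113.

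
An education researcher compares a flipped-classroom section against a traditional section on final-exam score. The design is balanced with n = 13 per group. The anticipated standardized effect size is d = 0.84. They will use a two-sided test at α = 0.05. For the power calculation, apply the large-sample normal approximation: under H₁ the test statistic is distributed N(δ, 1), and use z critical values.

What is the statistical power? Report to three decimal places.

Noncentrality parameter: δ = d·√(n/2) = 0.84 × √(13/2) = 2.1416
Critical value for a two-sided test at α = 0.05: z_{α/2} = 1.960.
Power = Φ(δ − 1.960) + Φ(−δ − 1.960) = Φ(0.182) + Φ(-4.102) = 0.5721 + 0.0000 = 0.5721.

Power ≈ 0.572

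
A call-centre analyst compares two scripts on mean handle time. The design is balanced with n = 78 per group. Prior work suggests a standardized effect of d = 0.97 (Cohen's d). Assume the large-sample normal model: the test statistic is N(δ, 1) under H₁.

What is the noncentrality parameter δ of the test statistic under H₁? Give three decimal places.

δ = d·√(n/2) = 0.97 × √(78/2) = 6.0576

δ ≈ 6.058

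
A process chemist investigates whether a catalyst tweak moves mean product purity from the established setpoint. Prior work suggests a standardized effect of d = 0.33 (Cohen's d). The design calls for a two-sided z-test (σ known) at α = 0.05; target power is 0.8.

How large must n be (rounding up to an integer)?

n = 73

For power 0.8 need Φ(δ − z_{0.025}) = 0.8, so δ = z_{0.025} + z_{0.20} = 1.960 + 0.842 = 2.802.
(The Φ(−δ − z_{α/2}) term is vanishingly small for δ > 0 and is dropped in the standard sample-size formula.)
δ = d·√n ⇒ n = (δ/d)² = (2.802 / 0.33)² = 72.07.
Rounding up, n = 73.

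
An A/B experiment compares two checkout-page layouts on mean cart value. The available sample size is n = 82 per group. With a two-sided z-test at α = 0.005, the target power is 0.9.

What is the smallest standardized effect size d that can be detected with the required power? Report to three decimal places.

d ≈ 0.639

Need Φ(δ − 2.807) = 0.9, so δ = 2.807 + 1.282 = 4.089.
(Lower-tail contribution to power is negligible for δ > 0.)
δ = d·√(n/2) ⇒ d = δ/√(n/2) = 4.089/√(82/2) = 0.6385.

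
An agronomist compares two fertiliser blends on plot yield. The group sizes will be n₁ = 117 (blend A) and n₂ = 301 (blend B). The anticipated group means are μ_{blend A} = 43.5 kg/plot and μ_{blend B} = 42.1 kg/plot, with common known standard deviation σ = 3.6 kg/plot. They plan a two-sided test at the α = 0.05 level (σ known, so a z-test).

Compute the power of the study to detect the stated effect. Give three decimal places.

Standardized effect: d = |μ_{blend A} − μ_{blend B}| / σ = |43.5 − 42.1| / 3.6 = 0.3889
Noncentrality parameter: λ = d / √(1/n₁ + 1/n₂) = 0.3889 / √(1/117 + 1/301) = 3.5696
Critical value for a two-sided test at α = 0.05: z_{α/2} = 1.960.
Power = Φ(λ − 1.960) + Φ(−λ − 1.960) = Φ(1.610) + Φ(-5.530) = 0.9463 + 0.0000 = 0.9463.

Power ≈ 0.946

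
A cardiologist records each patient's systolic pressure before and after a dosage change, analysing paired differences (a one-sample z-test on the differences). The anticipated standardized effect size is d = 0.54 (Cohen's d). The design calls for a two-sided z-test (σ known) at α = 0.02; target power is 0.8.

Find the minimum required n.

For power 0.8 need Φ(δ − z_{0.01}) = 0.8, so δ = z_{0.01} + z_{0.20} = 2.326 + 0.842 = 3.168.
(For δ > 0 the lower-tail rejection region contributes negligibly to power, so the one-term inversion is standard.)
δ = d·√n ⇒ n = (δ/d)² = (3.168 / 0.54)² = 34.42.
Round up to the next whole unit.

n = 35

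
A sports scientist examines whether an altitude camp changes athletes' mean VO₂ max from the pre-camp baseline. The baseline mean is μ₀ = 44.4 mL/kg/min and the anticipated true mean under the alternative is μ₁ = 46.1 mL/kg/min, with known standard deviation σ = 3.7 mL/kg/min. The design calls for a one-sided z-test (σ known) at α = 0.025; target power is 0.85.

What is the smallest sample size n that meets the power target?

Standardized effect: d = |μ₁ − μ₀| / σ = |46.1 − 44.4| / 3.7 = 0.4595
For power 0.85 need Φ(δ − z_{0.025}) = 0.85, so δ = z_{0.025} + z_{0.15} = 1.960 + 1.036 = 2.996.
δ = d·√n ⇒ n = (δ/d)² = (2.996 / 0.4595)² = 42.53.
Round up to the next whole unit.

n = 43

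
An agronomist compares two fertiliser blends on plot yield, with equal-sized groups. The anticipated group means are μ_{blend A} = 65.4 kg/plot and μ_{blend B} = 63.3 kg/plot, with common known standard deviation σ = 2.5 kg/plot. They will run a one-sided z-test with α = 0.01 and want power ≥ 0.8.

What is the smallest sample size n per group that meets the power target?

Standardized effect: d = |μ_{blend A} − μ_{blend B}| / σ = |65.4 − 63.3| / 2.5 = 0.8400
For power 0.8 need Φ(δ − z_{0.01}) = 0.8, so δ = z_{0.01} + z_{0.20} = 2.326 + 0.842 = 3.168.
δ = d·√(n/2) ⇒ n = 2(δ/d)² = 2 × (3.168 / 0.8400)² = 28.45.
Rounding up, n = 29 per group.

n = 29 per group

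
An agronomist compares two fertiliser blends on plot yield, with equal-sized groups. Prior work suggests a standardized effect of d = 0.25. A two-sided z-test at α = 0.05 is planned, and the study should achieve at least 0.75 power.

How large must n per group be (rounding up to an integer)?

Set Φ(δ − 1.960) = 0.75; then δ − 1.960 = Φ⁻¹(0.75) = 0.674, giving δ = 2.634.
(The Φ(−δ − z_{α/2}) term is vanishingly small for δ > 0 and is dropped in the standard sample-size formula.)
δ = d·√(n/2) ⇒ n = 2(δ/d)² = 2 × (2.634 / 0.25)² = 222.09.
Rounding up, n = 223 per group.

n = 223 per group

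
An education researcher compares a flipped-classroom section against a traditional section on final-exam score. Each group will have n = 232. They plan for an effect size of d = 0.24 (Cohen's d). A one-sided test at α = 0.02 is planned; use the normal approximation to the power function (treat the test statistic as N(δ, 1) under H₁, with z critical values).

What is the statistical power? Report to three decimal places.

Power ≈ 0.702

Noncentrality parameter: δ = d·√(n/2) = 0.24 × √(232/2) = 2.5849
Critical value for a one-sided test at α = 0.02: z_α = 2.054.
Power = Φ(δ − 2.054) = Φ(0.531) = 0.7023.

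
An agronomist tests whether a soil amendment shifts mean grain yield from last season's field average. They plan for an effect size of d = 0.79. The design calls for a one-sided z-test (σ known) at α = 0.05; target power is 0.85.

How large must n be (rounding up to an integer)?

Set Φ(δ − 1.645) = 0.85; then δ − 1.645 = Φ⁻¹(0.85) = 1.036, giving δ = 2.681.
δ = d·√n ⇒ n = (δ/d)² = (2.681 / 0.79)² = 11.52.
Rounding up, n = 12.

n = 12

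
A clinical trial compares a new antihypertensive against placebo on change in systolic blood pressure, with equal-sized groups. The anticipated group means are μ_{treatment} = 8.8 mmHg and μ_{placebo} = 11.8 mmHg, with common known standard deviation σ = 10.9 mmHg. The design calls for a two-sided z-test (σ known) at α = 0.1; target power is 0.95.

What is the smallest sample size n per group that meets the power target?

Standardized effect: d = |μ_{treatment} − μ_{placebo}| / σ = |8.8 − 11.8| / 10.9 = 0.2752
Set Φ(δ − 1.645) = 0.95; then δ − 1.645 = Φ⁻¹(0.95) = 1.645, giving δ = 3.290.
(The Φ(−δ − z_{α/2}) term is vanishingly small for δ > 0 and is dropped in the standard sample-size formula.)
δ = d·√(n/2) ⇒ n = 2(δ/d)² = 2 × (3.290 / 0.2752)² = 285.73.
Rounding up, n = 286 per group.

n = 286 per group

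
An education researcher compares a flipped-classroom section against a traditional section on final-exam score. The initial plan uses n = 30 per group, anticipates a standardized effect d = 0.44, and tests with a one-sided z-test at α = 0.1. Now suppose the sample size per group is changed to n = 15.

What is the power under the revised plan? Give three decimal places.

With n = 15 per group: δ = d·√(n/2) = 0.44 × √(15/2) = 1.2050. Critical value z_{0.1} = 1.282.
Revised power = Φ(δ − 1.282) = Φ(-0.077) = 0.4695.

Power ≈ 0.469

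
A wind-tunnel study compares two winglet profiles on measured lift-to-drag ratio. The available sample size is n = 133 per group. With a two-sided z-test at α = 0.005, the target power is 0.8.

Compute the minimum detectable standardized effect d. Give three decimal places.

Need Φ(δ − 2.807) = 0.8, so δ = 2.807 + 0.842 = 3.649.
(The second rejection-region term Φ(−δ − z_{α/2}) is negligible and dropped.)
δ = d·√(n/2) ⇒ d = δ/√(n/2) = 3.649/√(133/2) = 0.4474.

d ≈ 0.447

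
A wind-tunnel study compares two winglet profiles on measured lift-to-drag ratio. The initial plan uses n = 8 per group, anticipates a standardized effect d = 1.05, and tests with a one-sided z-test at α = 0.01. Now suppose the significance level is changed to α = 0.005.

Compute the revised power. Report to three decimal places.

δ = d·√(n/2) = 1.05 × √(8/2) = 2.1000 (unchanged). New critical value: z_{0.005} = 2.576.
Revised power = Φ(δ − 2.576) = Φ(-0.476) = 0.3171.

Power ≈ 0.317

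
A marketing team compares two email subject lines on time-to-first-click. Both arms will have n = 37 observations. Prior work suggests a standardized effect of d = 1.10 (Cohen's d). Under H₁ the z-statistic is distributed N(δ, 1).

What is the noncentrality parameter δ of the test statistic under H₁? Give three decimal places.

δ ≈ 4.731

The noncentrality parameter scales effect size by the design's sample-size factor: δ = d·√(n/2) = 1.10 × √(37/2) = 4.7313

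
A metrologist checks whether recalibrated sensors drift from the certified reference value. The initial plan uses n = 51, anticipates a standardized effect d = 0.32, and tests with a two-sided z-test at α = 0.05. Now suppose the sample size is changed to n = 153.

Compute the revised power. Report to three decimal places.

With n = 153: δ = d·√n = 0.32 × √153 = 3.9582. Critical value z_{0.025} = 1.960.
Revised power = Φ(δ − 1.960) + Φ(−δ − 1.960) = Φ(1.998) + Φ(-5.918) = 0.9772 + 0.0000 = 0.9772.

Power ≈ 0.977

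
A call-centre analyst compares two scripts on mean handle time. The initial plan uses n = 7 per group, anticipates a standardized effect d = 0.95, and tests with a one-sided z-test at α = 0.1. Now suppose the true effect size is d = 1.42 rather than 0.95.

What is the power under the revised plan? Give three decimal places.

With d = 1.42: δ = d·√(n/2) = 1.42 × √(7/2) = 2.6566. Critical value z_{0.1} = 1.282.
Revised power = Φ(δ − 1.282) = Φ(1.375) = 0.9154.

Power ≈ 0.915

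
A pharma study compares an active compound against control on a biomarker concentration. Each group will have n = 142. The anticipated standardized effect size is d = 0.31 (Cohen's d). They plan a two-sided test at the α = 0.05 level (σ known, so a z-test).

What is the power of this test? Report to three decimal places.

Noncentrality parameter: δ = d·√(n/2) = 0.31 × √(142/2) = 2.6121
Critical value for a two-sided test at α = 0.05: z_{α/2} = 1.960.
Power = Φ(δ − 1.960) + Φ(−δ − 1.960) = Φ(0.652) + Φ(-4.572) = 0.7428 + 0.0000 = 0.7428.

Power ≈ 0.743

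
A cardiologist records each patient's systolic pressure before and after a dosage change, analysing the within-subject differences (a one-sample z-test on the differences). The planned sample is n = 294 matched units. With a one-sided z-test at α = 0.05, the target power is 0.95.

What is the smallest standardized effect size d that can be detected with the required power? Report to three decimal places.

Need Φ(δ − 1.645) = 0.95, so δ = 1.645 + 1.645 = 3.290.
δ = d·√n ⇒ d = δ/√n = 3.290/√294 = 0.1919.

d ≈ 0.192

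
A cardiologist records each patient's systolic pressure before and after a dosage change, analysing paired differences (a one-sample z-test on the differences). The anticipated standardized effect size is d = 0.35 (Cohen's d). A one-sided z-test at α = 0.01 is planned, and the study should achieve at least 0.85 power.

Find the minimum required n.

Set Φ(δ − 2.326) = 0.85; then δ − 2.326 = Φ⁻¹(0.85) = 1.036, giving δ = 3.363.
δ = d·√n ⇒ n = (δ/d)² = (3.363 / 0.35)² = 92.31.
Round up to the next whole unit.

n = 93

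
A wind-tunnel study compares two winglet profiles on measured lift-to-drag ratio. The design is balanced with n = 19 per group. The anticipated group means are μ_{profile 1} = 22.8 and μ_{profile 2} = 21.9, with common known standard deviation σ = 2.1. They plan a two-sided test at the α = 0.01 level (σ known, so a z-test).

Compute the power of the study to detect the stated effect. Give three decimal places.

Power ≈ 0.105

Standardized effect: d = |μ_{profile 1} − μ_{profile 2}| / σ = |22.8 − 21.9| / 2.1 = 0.4286
Noncentrality parameter: δ = d·√(n/2) = 0.4286 × √(19/2) = 1.3209
Critical value for a two-sided test at α = 0.01: z_{α/2} = 2.576.
Power = Φ(δ − 2.576) + Φ(−δ − 2.576) = Φ(-1.255) + Φ(-3.897) = 0.1048 + 0.0000 = 0.1048.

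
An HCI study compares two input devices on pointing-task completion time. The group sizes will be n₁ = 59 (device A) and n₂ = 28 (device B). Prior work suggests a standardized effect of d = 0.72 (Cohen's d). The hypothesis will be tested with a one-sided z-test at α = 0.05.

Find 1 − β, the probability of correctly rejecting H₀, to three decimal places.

Power ≈ 0.932

Noncentrality parameter: δ = d / √(1/n₁ + 1/n₂) = 0.72 / √(1/59 + 1/28) = 3.1375
Critical value for a one-sided test at α = 0.05: z_α = 1.645.
Power = P(Z > 1.645 − δ) = Φ(1.493) = 0.9322.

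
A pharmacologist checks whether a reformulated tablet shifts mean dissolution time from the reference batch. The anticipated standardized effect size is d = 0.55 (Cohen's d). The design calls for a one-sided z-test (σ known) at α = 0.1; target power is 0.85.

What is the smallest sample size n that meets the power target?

n = 18

For power 0.85 need Φ(δ − z_{0.1}) = 0.85, so δ = z_{0.1} + z_{0.15} = 1.282 + 1.036 = 2.318.
δ = d·√n ⇒ n = (δ/d)² = (2.318 / 0.55)² = 17.76.
Round up to the next whole unit.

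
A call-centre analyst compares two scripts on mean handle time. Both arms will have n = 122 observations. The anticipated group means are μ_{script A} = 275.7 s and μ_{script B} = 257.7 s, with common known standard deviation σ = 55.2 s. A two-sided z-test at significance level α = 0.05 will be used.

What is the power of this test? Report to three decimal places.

Standardized effect: d = |μ_{script A} − μ_{script B}| / σ = |275.7 − 257.7| / 55.2 = 0.3261
Noncentrality parameter: δ = d·√(n/2) = 0.3261 × √(122/2) = 2.5468
Critical value for a two-sided test at α = 0.05: z_{α/2} = 1.960.
Power = Φ(δ − 1.960) + Φ(−δ − 1.960) = Φ(0.587) + Φ(-4.507) = 0.7213 + 0.0000 = 0.7214.

Power ≈ 0.721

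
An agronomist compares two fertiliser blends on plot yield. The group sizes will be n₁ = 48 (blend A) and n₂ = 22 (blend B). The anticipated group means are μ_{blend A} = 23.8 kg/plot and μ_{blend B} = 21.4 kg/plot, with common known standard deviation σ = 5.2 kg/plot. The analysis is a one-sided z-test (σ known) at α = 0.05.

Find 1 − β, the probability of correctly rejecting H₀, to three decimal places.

Standardized effect: d = |μ_{blend A} − μ_{blend B}| / σ = |23.8 − 21.4| / 5.2 = 0.4615
Noncentrality parameter: δ = d / √(1/n₁ + 1/n₂) = 0.4615 / √(1/48 + 1/22) = 1.7926
One-sided α = 0.05 → critical value z_{0.05} = 1.645.
Power = P(Z > 1.645 − δ) = Φ(0.148) = 0.5587.

Power ≈ 0.559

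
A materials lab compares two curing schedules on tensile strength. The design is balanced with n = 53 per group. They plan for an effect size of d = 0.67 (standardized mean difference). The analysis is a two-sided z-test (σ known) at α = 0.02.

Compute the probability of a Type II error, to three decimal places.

β ≈ 0.131

Noncentrality parameter: δ = d·√(n/2) = 0.67 × √(53/2) = 3.4490
Critical value for a two-sided test at α = 0.02: z_{α/2} = 2.326.
Power = Φ(δ − 2.326) + Φ(−δ − 2.326) = Φ(1.123) + Φ(-5.775) = 0.8692 + 0.0000 = 0.8692.
Type II error: β = 1 − power = 1 − 0.8692 = 0.1308.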